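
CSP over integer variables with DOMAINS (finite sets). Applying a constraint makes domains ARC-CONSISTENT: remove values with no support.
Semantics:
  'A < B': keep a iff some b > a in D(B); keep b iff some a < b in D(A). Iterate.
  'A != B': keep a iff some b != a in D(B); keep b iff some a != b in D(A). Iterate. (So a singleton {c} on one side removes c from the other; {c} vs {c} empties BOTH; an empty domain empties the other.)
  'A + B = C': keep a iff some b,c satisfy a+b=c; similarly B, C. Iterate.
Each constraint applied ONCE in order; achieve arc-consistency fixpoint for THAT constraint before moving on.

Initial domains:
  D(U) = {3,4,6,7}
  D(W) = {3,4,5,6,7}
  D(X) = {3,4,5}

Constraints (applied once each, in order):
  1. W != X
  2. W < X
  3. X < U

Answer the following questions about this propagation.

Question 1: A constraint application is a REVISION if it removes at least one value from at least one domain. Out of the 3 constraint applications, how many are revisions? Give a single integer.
Answer: 2

Derivation:
Constraint 1 (W != X) on D(W)={3,4,5,6,7} D(X)={3,4,5}: no change => not a revision
Constraint 2 (W < X) on D(W)={3,4,5,6,7} D(X)={3,4,5}: W {3,4,5,6,7}->{3,4}; X {3,4,5}->{4,5} => REVISION
Constraint 3 (X < U) on D(X)={4,5} D(U)={3,4,6,7}: U {3,4,6,7}->{6,7} => REVISION
Total revisions = 2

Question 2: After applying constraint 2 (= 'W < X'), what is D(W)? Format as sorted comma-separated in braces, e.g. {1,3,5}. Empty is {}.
Constraint 1 (W != X) on D(W)={3,4,5,6,7} D(X)={3,4,5}: no change
Constraint 2 (W < X) on D(W)={3,4,5,6,7} D(X)={3,4,5}: W {3,4,5,6,7}->{3,4}; X {3,4,5}->{4,5}
So after constraint 2: D(W) = {3,4}

Answer: {3,4}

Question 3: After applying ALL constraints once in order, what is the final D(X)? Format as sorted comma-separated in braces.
Answer: {4,5}

Derivation:
Constraint 1 (W != X) on D(W)={3,4,5,6,7} D(X)={3,4,5}: no change
Constraint 2 (W < X) on D(W)={3,4,5,6,7} D(X)={3,4,5}: W {3,4,5,6,7}->{3,4}; X {3,4,5}->{4,5}
Constraint 3 (X < U) on D(X)={4,5} D(U)={3,4,6,7}: U {3,4,6,7}->{6,7}
So after all 3 constraints: D(X) = {4,5}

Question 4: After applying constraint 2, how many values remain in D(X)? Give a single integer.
Constraint 1 (W != X) on D(W)={3,4,5,6,7} D(X)={3,4,5}: no change
Constraint 2 (W < X) on D(W)={3,4,5,6,7} D(X)={3,4,5}: W {3,4,5,6,7}->{3,4}; X {3,4,5}->{4,5}
So after constraint 2: D(X)={4,5}, size = 2

Answer: 2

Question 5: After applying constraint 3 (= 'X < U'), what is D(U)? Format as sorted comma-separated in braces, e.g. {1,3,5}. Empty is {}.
Constraint 1 (W != X) on D(W)={3,4,5,6,7} D(X)={3,4,5}: no change
Constraint 2 (W < X) on D(W)={3,4,5,6,7} D(X)={3,4,5}: W {3,4,5,6,7}->{3,4}; X {3,4,5}->{4,5}
Constraint 3 (X < U) on D(X)={4,5} D(U)={3,4,6,7}: U {3,4,6,7}->{6,7}
So after constraint 3: D(U) = {6,7}

Answer: {6,7}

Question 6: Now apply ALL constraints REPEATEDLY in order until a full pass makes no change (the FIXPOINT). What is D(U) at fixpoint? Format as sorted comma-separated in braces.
pass 0 (initial): D(U)={3,4,6,7}
pass 1: U {3,4,6,7}->{6,7}; W {3,4,5,6,7}->{3,4}; X {3,4,5}->{4,5}
pass 2: no change
Fixpoint after 2 passes: D(U) = {6,7}

Answer: {6,7}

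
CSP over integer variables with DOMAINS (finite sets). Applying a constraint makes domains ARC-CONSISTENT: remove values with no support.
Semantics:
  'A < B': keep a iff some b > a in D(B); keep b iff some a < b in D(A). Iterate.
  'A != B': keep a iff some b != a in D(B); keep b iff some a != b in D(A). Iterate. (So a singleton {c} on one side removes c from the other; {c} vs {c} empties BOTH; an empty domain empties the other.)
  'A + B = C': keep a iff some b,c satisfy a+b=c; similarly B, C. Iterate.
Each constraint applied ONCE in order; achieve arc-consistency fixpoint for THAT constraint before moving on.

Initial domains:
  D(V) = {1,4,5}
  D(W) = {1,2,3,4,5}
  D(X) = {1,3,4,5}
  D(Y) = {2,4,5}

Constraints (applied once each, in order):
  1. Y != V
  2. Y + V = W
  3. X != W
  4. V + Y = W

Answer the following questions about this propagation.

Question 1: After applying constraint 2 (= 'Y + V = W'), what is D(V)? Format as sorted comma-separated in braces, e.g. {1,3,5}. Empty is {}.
Constraint 1 (Y != V) on D(Y)={2,4,5} D(V)={1,4,5}: no change
Constraint 2 (Y + V = W) on D(Y)={2,4,5} D(V)={1,4,5} D(W)={1,2,3,4,5}: Y {2,4,5}->{2,4}; V {1,4,5}->{1}; W {1,2,3,4,5}->{3,5}
So after constraint 2: D(V) = {1}

Answer: {1}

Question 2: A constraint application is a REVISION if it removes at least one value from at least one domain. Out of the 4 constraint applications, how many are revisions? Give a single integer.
Answer: 1

Derivation:
Constraint 1 (Y != V) on D(Y)={2,4,5} D(V)={1,4,5}: no change => not a revision
Constraint 2 (Y + V = W) on D(Y)={2,4,5} D(V)={1,4,5} D(W)={1,2,3,4,5}: Y {2,4,5}->{2,4}; V {1,4,5}->{1}; W {1,2,3,4,5}->{3,5} => REVISION
Constraint 3 (X != W) on D(X)={1,3,4,5} D(W)={3,5}: no change => not a revision
Constraint 4 (V + Y = W) on D(V)={1} D(Y)={2,4} D(W)={3,5}: no change => not a revision
Total revisions = 1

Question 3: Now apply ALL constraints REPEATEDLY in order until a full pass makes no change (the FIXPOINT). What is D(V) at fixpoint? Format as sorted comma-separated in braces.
pass 0 (initial): D(V)={1,4,5}
pass 1: V {1,4,5}->{1}; W {1,2,3,4,5}->{3,5}; Y {2,4,5}->{2,4}
pass 2: no change
Fixpoint after 2 passes: D(V) = {1}

Answer: {1}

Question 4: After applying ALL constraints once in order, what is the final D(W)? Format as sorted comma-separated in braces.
Answer: {3,5}

Derivation:
Constraint 1 (Y != V) on D(Y)={2,4,5} D(V)={1,4,5}: no change
Constraint 2 (Y + V = W) on D(Y)={2,4,5} D(V)={1,4,5} D(W)={1,2,3,4,5}: Y {2,4,5}->{2,4}; V {1,4,5}->{1}; W {1,2,3,4,5}->{3,5}
Constraint 3 (X != W) on D(X)={1,3,4,5} D(W)={3,5}: no change
Constraint 4 (V + Y = W) on D(V)={1} D(Y)={2,4} D(W)={3,5}: no change
So after all 4 constraints: D(W) = {3,5}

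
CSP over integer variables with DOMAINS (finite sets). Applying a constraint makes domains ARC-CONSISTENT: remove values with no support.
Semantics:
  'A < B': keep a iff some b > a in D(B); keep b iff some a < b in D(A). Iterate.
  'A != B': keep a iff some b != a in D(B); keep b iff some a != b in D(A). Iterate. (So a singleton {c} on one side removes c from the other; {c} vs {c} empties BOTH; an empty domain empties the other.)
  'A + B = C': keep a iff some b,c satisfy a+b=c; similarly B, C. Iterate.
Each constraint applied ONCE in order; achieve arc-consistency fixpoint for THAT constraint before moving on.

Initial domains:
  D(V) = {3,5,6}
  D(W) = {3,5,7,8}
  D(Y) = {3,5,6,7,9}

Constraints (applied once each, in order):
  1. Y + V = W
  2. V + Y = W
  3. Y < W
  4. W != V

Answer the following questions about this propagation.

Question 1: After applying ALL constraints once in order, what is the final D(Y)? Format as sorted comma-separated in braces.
Constraint 1 (Y + V = W) on D(Y)={3,5,6,7,9} D(V)={3,5,6} D(W)={3,5,7,8}: Y {3,5,6,7,9}->{3,5}; V {3,5,6}->{3,5}; W {3,5,7,8}->{8}
Constraint 2 (V + Y = W) on D(V)={3,5} D(Y)={3,5} D(W)={8}: no change
Constraint 3 (Y < W) on D(Y)={3,5} D(W)={8}: no change
Constraint 4 (W != V) on D(W)={8} D(V)={3,5}: no change
So after all 4 constraints: D(Y) = {3,5}

Answer: {3,5}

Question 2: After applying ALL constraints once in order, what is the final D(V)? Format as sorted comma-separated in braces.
Answer: {3,5}

Derivation:
Constraint 1 (Y + V = W) on D(Y)={3,5,6,7,9} D(V)={3,5,6} D(W)={3,5,7,8}: Y {3,5,6,7,9}->{3,5}; V {3,5,6}->{3,5}; W {3,5,7,8}->{8}
Constraint 2 (V + Y = W) on D(V)={3,5} D(Y)={3,5} D(W)={8}: no change
Constraint 3 (Y < W) on D(Y)={3,5} D(W)={8}: no change
Constraint 4 (W != V) on D(W)={8} D(V)={3,5}: no change
So after all 4 constraints: D(V) = {3,5}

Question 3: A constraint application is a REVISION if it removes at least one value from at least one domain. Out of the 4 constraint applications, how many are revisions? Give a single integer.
Answer: 1

Derivation:
Constraint 1 (Y + V = W) on D(Y)={3,5,6,7,9} D(V)={3,5,6} D(W)={3,5,7,8}: Y {3,5,6,7,9}->{3,5}; V {3,5,6}->{3,5}; W {3,5,7,8}->{8} => REVISION
Constraint 2 (V + Y = W) on D(V)={3,5} D(Y)={3,5} D(W)={8}: no change => not a revision
Constraint 3 (Y < W) on D(Y)={3,5} D(W)={8}: no change => not a revision
Constraint 4 (W != V) on D(W)={8} D(V)={3,5}: no change => not a revision
Total revisions = 1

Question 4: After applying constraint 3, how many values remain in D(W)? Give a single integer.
Constraint 1 (Y + V = W) on D(Y)={3,5,6,7,9} D(V)={3,5,6} D(W)={3,5,7,8}: Y {3,5,6,7,9}->{3,5}; V {3,5,6}->{3,5}; W {3,5,7,8}->{8}
Constraint 2 (V + Y = W) on D(V)={3,5} D(Y)={3,5} D(W)={8}: no change
Constraint 3 (Y < W) on D(Y)={3,5} D(W)={8}: no change
So after constraint 3: D(W)={8}, size = 1

Answer: 1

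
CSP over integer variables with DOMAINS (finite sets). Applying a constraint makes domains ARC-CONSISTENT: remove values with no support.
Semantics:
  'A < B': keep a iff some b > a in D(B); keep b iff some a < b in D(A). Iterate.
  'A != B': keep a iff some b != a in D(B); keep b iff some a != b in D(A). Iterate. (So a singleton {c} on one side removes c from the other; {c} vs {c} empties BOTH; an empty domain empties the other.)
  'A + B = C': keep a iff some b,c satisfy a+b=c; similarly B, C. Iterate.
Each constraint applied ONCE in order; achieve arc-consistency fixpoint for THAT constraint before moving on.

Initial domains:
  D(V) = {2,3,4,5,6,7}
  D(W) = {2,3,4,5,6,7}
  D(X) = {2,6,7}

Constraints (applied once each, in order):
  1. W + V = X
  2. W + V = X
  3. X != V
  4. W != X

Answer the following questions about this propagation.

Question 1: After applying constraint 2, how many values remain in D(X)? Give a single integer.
Answer: 2

Derivation:
Constraint 1 (W + V = X) on D(W)={2,3,4,5,6,7} D(V)={2,3,4,5,6,7} D(X)={2,6,7}: W {2,3,4,5,6,7}->{2,3,4,5}; V {2,3,4,5,6,7}->{2,3,4,5}; X {2,6,7}->{6,7}
Constraint 2 (W + V = X) on D(W)={2,3,4,5} D(V)={2,3,4,5} D(X)={6,7}: no change
So after constraint 2: D(X)={6,7}, size = 2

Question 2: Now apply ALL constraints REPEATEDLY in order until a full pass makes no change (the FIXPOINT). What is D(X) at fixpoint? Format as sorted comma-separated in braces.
pass 0 (initial): D(X)={2,6,7}
pass 1: V {2,3,4,5,6,7}->{2,3,4,5}; W {2,3,4,5,6,7}->{2,3,4,5}; X {2,6,7}->{6,7}
pass 2: no change
Fixpoint after 2 passes: D(X) = {6,7}

Answer: {6,7}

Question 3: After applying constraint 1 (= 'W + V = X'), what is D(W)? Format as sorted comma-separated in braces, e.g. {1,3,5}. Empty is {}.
Answer: {2,3,4,5}

Derivation:
Constraint 1 (W + V = X) on D(W)={2,3,4,5,6,7} D(V)={2,3,4,5,6,7} D(X)={2,6,7}: W {2,3,4,5,6,7}->{2,3,4,5}; V {2,3,4,5,6,7}->{2,3,4,5}; X {2,6,7}->{6,7}
So after constraint 1: D(W) = {2,3,4,5}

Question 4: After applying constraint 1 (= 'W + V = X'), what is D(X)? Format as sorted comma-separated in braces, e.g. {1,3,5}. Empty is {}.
Constraint 1 (W + V = X) on D(W)={2,3,4,5,6,7} D(V)={2,3,4,5,6,7} D(X)={2,6,7}: W {2,3,4,5,6,7}->{2,3,4,5}; V {2,3,4,5,6,7}->{2,3,4,5}; X {2,6,7}->{6,7}
So after constraint 1: D(X) = {6,7}

Answer: {6,7}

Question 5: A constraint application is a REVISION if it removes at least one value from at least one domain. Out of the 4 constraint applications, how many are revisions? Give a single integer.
Constraint 1 (W + V = X) on D(W)={2,3,4,5,6,7} D(V)={2,3,4,5,6,7} D(X)={2,6,7}: W {2,3,4,5,6,7}->{2,3,4,5}; V {2,3,4,5,6,7}->{2,3,4,5}; X {2,6,7}->{6,7} => REVISION
Constraint 2 (W + V = X) on D(W)={2,3,4,5} D(V)={2,3,4,5} D(X)={6,7}: no change => not a revision
Constraint 3 (X != V) on D(X)={6,7} D(V)={2,3,4,5}: no change => not a revision
Constraint 4 (W != X) on D(W)={2,3,4,5} D(X)={6,7}: no change => not a revision
Total revisions = 1

Answer: 1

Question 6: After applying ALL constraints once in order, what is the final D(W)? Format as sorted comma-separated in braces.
Constraint 1 (W + V = X) on D(W)={2,3,4,5,6,7} D(V)={2,3,4,5,6,7} D(X)={2,6,7}: W {2,3,4,5,6,7}->{2,3,4,5}; V {2,3,4,5,6,7}->{2,3,4,5}; X {2,6,7}->{6,7}
Constraint 2 (W + V = X) on D(W)={2,3,4,5} D(V)={2,3,4,5} D(X)={6,7}: no change
Constraint 3 (X != V) on D(X)={6,7} D(V)={2,3,4,5}: no change
Constraint 4 (W != X) on D(W)={2,3,4,5} D(X)={6,7}: no change
So after all 4 constraints: D(W) = {2,3,4,5}

Answer: {2,3,4,5}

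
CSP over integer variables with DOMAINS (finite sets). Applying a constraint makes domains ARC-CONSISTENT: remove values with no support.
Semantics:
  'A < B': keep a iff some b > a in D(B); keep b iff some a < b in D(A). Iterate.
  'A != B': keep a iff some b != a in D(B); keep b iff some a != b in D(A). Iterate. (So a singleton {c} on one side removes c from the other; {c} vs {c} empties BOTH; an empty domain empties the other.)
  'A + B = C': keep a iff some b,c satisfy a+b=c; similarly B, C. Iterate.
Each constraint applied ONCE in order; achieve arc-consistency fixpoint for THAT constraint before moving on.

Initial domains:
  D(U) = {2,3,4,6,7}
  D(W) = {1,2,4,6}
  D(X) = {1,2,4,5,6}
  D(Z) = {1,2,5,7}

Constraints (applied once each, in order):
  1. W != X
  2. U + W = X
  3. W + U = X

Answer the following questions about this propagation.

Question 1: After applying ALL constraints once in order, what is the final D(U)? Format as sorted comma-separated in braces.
Answer: {2,3,4}

Derivation:
Constraint 1 (W != X) on D(W)={1,2,4,6} D(X)={1,2,4,5,6}: no change
Constraint 2 (U + W = X) on D(U)={2,3,4,6,7} D(W)={1,2,4,6} D(X)={1,2,4,5,6}: U {2,3,4,6,7}->{2,3,4}; W {1,2,4,6}->{1,2,4}; X {1,2,4,5,6}->{4,5,6}
Constraint 3 (W + U = X) on D(W)={1,2,4} D(U)={2,3,4} D(X)={4,5,6}: no change
So after all 3 constraints: D(U) = {2,3,4}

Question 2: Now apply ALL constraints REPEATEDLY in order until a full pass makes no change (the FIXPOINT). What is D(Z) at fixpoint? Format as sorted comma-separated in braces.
Answer: {1,2,5,7}

Derivation:
pass 0 (initial): D(Z)={1,2,5,7}
pass 1: U {2,3,4,6,7}->{2,3,4}; W {1,2,4,6}->{1,2,4}; X {1,2,4,5,6}->{4,5,6}
pass 2: no change
Fixpoint after 2 passes: D(Z) = {1,2,5,7}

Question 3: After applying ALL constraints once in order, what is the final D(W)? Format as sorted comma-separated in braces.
Answer: {1,2,4}

Derivation:
Constraint 1 (W != X) on D(W)={1,2,4,6} D(X)={1,2,4,5,6}: no change
Constraint 2 (U + W = X) on D(U)={2,3,4,6,7} D(W)={1,2,4,6} D(X)={1,2,4,5,6}: U {2,3,4,6,7}->{2,3,4}; W {1,2,4,6}->{1,2,4}; X {1,2,4,5,6}->{4,5,6}
Constraint 3 (W + U = X) on D(W)={1,2,4} D(U)={2,3,4} D(X)={4,5,6}: no change
So after all 3 constraints: D(W) = {1,2,4}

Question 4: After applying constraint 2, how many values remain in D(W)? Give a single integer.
Answer: 3

Derivation:
Constraint 1 (W != X) on D(W)={1,2,4,6} D(X)={1,2,4,5,6}: no change
Constraint 2 (U + W = X) on D(U)={2,3,4,6,7} D(W)={1,2,4,6} D(X)={1,2,4,5,6}: U {2,3,4,6,7}->{2,3,4}; W {1,2,4,6}->{1,2,4}; X {1,2,4,5,6}->{4,5,6}
So after constraint 2: D(W)={1,2,4}, size = 3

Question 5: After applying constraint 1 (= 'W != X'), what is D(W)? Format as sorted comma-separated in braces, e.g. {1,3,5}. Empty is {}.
Constraint 1 (W != X) on D(W)={1,2,4,6} D(X)={1,2,4,5,6}: no change
So after constraint 1: D(W) = {1,2,4,6}

Answer: {1,2,4,6}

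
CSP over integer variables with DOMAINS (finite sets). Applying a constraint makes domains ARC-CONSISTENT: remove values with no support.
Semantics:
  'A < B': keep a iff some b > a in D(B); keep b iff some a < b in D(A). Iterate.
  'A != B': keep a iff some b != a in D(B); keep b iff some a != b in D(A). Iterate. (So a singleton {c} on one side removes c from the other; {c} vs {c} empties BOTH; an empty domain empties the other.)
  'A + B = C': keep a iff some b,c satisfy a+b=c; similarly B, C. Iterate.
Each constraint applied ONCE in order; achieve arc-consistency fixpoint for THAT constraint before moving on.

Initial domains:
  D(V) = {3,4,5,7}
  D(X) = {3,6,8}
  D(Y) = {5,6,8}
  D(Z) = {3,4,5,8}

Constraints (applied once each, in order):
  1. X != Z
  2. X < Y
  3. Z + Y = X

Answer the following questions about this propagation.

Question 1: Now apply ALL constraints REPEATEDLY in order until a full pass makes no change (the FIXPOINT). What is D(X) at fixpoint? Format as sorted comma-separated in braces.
Answer: {}

Derivation:
pass 0 (initial): D(X)={3,6,8}
pass 1: X {3,6,8}->{}; Y {5,6,8}->{}; Z {3,4,5,8}->{}
pass 2: no change
Fixpoint after 2 passes: D(X) = {}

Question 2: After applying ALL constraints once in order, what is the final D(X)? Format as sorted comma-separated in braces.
Constraint 1 (X != Z) on D(X)={3,6,8} D(Z)={3,4,5,8}: no change
Constraint 2 (X < Y) on D(X)={3,6,8} D(Y)={5,6,8}: X {3,6,8}->{3,6}
Constraint 3 (Z + Y = X) on D(Z)={3,4,5,8} D(Y)={5,6,8} D(X)={3,6}: Z {3,4,5,8}->{}; Y {5,6,8}->{}; X {3,6}->{}
So after all 3 constraints: D(X) = {}

Answer: {}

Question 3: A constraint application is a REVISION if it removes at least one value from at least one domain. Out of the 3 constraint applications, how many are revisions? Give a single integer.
Answer: 2

Derivation:
Constraint 1 (X != Z) on D(X)={3,6,8} D(Z)={3,4,5,8}: no change => not a revision
Constraint 2 (X < Y) on D(X)={3,6,8} D(Y)={5,6,8}: X {3,6,8}->{3,6} => REVISION
Constraint 3 (Z + Y = X) on D(Z)={3,4,5,8} D(Y)={5,6,8} D(X)={3,6}: Z {3,4,5,8}->{}; Y {5,6,8}->{}; X {3,6}->{} => REVISION
Total revisions = 2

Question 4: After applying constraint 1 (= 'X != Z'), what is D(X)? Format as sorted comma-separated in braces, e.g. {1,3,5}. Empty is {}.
Answer: {3,6,8}

Derivation:
Constraint 1 (X != Z) on D(X)={3,6,8} D(Z)={3,4,5,8}: no change
So after constraint 1: D(X) = {3,6,8}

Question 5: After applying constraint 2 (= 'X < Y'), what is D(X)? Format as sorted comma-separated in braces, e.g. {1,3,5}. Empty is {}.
Constraint 1 (X != Z) on D(X)={3,6,8} D(Z)={3,4,5,8}: no change
Constraint 2 (X < Y) on D(X)={3,6,8} D(Y)={5,6,8}: X {3,6,8}->{3,6}
So after constraint 2: D(X) = {3,6}

Answer: {3,6}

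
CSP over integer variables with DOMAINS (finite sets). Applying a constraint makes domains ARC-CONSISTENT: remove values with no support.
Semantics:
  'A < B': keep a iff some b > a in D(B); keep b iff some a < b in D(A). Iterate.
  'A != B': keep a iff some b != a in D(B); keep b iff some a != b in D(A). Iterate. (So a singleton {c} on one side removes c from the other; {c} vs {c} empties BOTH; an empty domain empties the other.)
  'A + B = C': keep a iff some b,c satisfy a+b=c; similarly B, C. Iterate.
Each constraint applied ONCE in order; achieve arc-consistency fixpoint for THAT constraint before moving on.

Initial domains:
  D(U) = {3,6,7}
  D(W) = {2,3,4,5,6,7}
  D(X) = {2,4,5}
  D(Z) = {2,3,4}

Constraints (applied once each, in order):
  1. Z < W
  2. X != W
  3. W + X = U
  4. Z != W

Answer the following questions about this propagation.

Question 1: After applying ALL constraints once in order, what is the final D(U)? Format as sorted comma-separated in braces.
Answer: {6,7}

Derivation:
Constraint 1 (Z < W) on D(Z)={2,3,4} D(W)={2,3,4,5,6,7}: W {2,3,4,5,6,7}->{3,4,5,6,7}
Constraint 2 (X != W) on D(X)={2,4,5} D(W)={3,4,5,6,7}: no change
Constraint 3 (W + X = U) on D(W)={3,4,5,6,7} D(X)={2,4,5} D(U)={3,6,7}: W {3,4,5,6,7}->{3,4,5}; X {2,4,5}->{2,4}; U {3,6,7}->{6,7}
Constraint 4 (Z != W) on D(Z)={2,3,4} D(W)={3,4,5}: no change
So after all 4 constraints: D(U) = {6,7}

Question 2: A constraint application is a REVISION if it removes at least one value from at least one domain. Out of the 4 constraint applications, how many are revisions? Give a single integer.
Constraint 1 (Z < W) on D(Z)={2,3,4} D(W)={2,3,4,5,6,7}: W {2,3,4,5,6,7}->{3,4,5,6,7} => REVISION
Constraint 2 (X != W) on D(X)={2,4,5} D(W)={3,4,5,6,7}: no change => not a revision
Constraint 3 (W + X = U) on D(W)={3,4,5,6,7} D(X)={2,4,5} D(U)={3,6,7}: W {3,4,5,6,7}->{3,4,5}; X {2,4,5}->{2,4}; U {3,6,7}->{6,7} => REVISION
Constraint 4 (Z != W) on D(Z)={2,3,4} D(W)={3,4,5}: no change => not a revision
Total revisions = 2

Answer: 2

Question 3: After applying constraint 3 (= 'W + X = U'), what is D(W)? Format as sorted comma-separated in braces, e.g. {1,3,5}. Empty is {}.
Constraint 1 (Z < W) on D(Z)={2,3,4} D(W)={2,3,4,5,6,7}: W {2,3,4,5,6,7}->{3,4,5,6,7}
Constraint 2 (X != W) on D(X)={2,4,5} D(W)={3,4,5,6,7}: no change
Constraint 3 (W + X = U) on D(W)={3,4,5,6,7} D(X)={2,4,5} D(U)={3,6,7}: W {3,4,5,6,7}->{3,4,5}; X {2,4,5}->{2,4}; U {3,6,7}->{6,7}
So after constraint 3: D(W) = {3,4,5}

Answer: {3,4,5}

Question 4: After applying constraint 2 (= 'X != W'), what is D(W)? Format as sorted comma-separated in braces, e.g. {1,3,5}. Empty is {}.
Answer: {3,4,5,6,7}

Derivation:
Constraint 1 (Z < W) on D(Z)={2,3,4} D(W)={2,3,4,5,6,7}: W {2,3,4,5,6,7}->{3,4,5,6,7}
Constraint 2 (X != W) on D(X)={2,4,5} D(W)={3,4,5,6,7}: no change
So after constraint 2: D(W) = {3,4,5,6,7}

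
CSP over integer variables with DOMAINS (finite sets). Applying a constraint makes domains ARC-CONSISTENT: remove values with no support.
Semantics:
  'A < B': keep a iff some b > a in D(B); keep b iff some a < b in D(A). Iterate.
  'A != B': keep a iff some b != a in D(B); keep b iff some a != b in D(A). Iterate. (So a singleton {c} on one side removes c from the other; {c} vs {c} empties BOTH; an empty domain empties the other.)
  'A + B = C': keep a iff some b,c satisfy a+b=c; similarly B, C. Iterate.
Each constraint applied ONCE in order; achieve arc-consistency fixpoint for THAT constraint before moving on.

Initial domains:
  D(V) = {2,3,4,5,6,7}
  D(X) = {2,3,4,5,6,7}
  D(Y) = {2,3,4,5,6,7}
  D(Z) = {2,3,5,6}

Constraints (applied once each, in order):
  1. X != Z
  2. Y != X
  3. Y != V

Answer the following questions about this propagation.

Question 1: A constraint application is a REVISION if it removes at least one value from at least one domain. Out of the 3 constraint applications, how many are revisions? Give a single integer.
Constraint 1 (X != Z) on D(X)={2,3,4,5,6,7} D(Z)={2,3,5,6}: no change => not a revision
Constraint 2 (Y != X) on D(Y)={2,3,4,5,6,7} D(X)={2,3,4,5,6,7}: no change => not a revision
Constraint 3 (Y != V) on D(Y)={2,3,4,5,6,7} D(V)={2,3,4,5,6,7}: no change => not a revision
Total revisions = 0

Answer: 0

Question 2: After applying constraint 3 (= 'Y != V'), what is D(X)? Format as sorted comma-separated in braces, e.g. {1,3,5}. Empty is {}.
Constraint 1 (X != Z) on D(X)={2,3,4,5,6,7} D(Z)={2,3,5,6}: no change
Constraint 2 (Y != X) on D(Y)={2,3,4,5,6,7} D(X)={2,3,4,5,6,7}: no change
Constraint 3 (Y != V) on D(Y)={2,3,4,5,6,7} D(V)={2,3,4,5,6,7}: no change
So after constraint 3: D(X) = {2,3,4,5,6,7}

Answer: {2,3,4,5,6,7}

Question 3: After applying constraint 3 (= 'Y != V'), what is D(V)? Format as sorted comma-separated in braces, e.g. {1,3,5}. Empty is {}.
Answer: {2,3,4,5,6,7}

Derivation:
Constraint 1 (X != Z) on D(X)={2,3,4,5,6,7} D(Z)={2,3,5,6}: no change
Constraint 2 (Y != X) on D(Y)={2,3,4,5,6,7} D(X)={2,3,4,5,6,7}: no change
Constraint 3 (Y != V) on D(Y)={2,3,4,5,6,7} D(V)={2,3,4,5,6,7}: no change
So after constraint 3: D(V) = {2,3,4,5,6,7}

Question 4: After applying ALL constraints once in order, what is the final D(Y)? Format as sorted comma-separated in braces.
Constraint 1 (X != Z) on D(X)={2,3,4,5,6,7} D(Z)={2,3,5,6}: no change
Constraint 2 (Y != X) on D(Y)={2,3,4,5,6,7} D(X)={2,3,4,5,6,7}: no change
Constraint 3 (Y != V) on D(Y)={2,3,4,5,6,7} D(V)={2,3,4,5,6,7}: no change
So after all 3 constraints: D(Y) = {2,3,4,5,6,7}

Answer: {2,3,4,5,6,7}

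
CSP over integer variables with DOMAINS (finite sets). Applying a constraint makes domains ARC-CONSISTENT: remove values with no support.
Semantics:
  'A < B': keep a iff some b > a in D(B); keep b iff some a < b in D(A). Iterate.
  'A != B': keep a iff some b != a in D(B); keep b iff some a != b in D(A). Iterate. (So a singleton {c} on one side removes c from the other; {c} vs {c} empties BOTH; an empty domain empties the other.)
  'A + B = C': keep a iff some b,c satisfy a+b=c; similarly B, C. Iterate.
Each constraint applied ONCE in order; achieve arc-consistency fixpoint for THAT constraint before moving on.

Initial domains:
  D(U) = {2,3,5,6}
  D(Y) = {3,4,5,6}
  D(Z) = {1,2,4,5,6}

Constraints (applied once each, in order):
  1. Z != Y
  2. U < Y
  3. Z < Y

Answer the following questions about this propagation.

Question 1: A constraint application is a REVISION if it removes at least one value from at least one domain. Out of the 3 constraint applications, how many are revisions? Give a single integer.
Constraint 1 (Z != Y) on D(Z)={1,2,4,5,6} D(Y)={3,4,5,6}: no change => not a revision
Constraint 2 (U < Y) on D(U)={2,3,5,6} D(Y)={3,4,5,6}: U {2,3,5,6}->{2,3,5} => REVISION
Constraint 3 (Z < Y) on D(Z)={1,2,4,5,6} D(Y)={3,4,5,6}: Z {1,2,4,5,6}->{1,2,4,5} => REVISION
Total revisions = 2

Answer: 2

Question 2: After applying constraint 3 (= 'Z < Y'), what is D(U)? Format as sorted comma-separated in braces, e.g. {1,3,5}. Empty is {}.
Constraint 1 (Z != Y) on D(Z)={1,2,4,5,6} D(Y)={3,4,5,6}: no change
Constraint 2 (U < Y) on D(U)={2,3,5,6} D(Y)={3,4,5,6}: U {2,3,5,6}->{2,3,5}
Constraint 3 (Z < Y) on D(Z)={1,2,4,5,6} D(Y)={3,4,5,6}: Z {1,2,4,5,6}->{1,2,4,5}
So after constraint 3: D(U) = {2,3,5}

Answer: {2,3,5}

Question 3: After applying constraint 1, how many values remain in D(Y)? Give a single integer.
Constraint 1 (Z != Y) on D(Z)={1,2,4,5,6} D(Y)={3,4,5,6}: no change
So after constraint 1: D(Y)={3,4,5,6}, size = 4

Answer: 4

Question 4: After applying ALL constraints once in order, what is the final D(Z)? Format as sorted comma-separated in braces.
Constraint 1 (Z != Y) on D(Z)={1,2,4,5,6} D(Y)={3,4,5,6}: no change
Constraint 2 (U < Y) on D(U)={2,3,5,6} D(Y)={3,4,5,6}: U {2,3,5,6}->{2,3,5}
Constraint 3 (Z < Y) on D(Z)={1,2,4,5,6} D(Y)={3,4,5,6}: Z {1,2,4,5,6}->{1,2,4,5}
So after all 3 constraints: D(Z) = {1,2,4,5}

Answer: {1,2,4,5}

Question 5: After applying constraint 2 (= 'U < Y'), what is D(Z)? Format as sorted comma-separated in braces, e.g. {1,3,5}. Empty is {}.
Constraint 1 (Z != Y) on D(Z)={1,2,4,5,6} D(Y)={3,4,5,6}: no change
Constraint 2 (U < Y) on D(U)={2,3,5,6} D(Y)={3,4,5,6}: U {2,3,5,6}->{2,3,5}
So after constraint 2: D(Z) = {1,2,4,5,6}

Answer: {1,2,4,5,6}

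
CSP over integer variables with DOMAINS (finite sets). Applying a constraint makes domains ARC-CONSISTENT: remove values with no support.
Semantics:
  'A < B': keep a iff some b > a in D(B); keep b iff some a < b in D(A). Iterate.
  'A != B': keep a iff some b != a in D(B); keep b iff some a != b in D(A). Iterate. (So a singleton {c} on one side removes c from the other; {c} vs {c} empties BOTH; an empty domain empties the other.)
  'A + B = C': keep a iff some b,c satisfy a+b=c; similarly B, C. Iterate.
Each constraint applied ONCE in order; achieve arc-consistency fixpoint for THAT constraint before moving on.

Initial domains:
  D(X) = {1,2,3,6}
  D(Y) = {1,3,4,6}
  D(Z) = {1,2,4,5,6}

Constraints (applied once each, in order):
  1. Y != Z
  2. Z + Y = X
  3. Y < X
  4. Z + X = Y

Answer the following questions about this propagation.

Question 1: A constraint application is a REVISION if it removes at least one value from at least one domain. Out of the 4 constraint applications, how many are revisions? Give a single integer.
Constraint 1 (Y != Z) on D(Y)={1,3,4,6} D(Z)={1,2,4,5,6}: no change => not a revision
Constraint 2 (Z + Y = X) on D(Z)={1,2,4,5,6} D(Y)={1,3,4,6} D(X)={1,2,3,6}: Z {1,2,4,5,6}->{1,2,5}; Y {1,3,4,6}->{1,4}; X {1,2,3,6}->{2,3,6} => REVISION
Constraint 3 (Y < X) on D(Y)={1,4} D(X)={2,3,6}: no change => not a revision
Constraint 4 (Z + X = Y) on D(Z)={1,2,5} D(X)={2,3,6} D(Y)={1,4}: Z {1,2,5}->{1,2}; X {2,3,6}->{2,3}; Y {1,4}->{4} => REVISION
Total revisions = 2

Answer: 2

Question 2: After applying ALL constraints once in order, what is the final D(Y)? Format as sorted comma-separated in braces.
Answer: {4}

Derivation:
Constraint 1 (Y != Z) on D(Y)={1,3,4,6} D(Z)={1,2,4,5,6}: no change
Constraint 2 (Z + Y = X) on D(Z)={1,2,4,5,6} D(Y)={1,3,4,6} D(X)={1,2,3,6}: Z {1,2,4,5,6}->{1,2,5}; Y {1,3,4,6}->{1,4}; X {1,2,3,6}->{2,3,6}
Constraint 3 (Y < X) on D(Y)={1,4} D(X)={2,3,6}: no change
Constraint 4 (Z + X = Y) on D(Z)={1,2,5} D(X)={2,3,6} D(Y)={1,4}: Z {1,2,5}->{1,2}; X {2,3,6}->{2,3}; Y {1,4}->{4}
So after all 4 constraints: D(Y) = {4}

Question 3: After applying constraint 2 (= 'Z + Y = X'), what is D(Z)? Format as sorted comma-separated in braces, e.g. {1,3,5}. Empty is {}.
Answer: {1,2,5}

Derivation:
Constraint 1 (Y != Z) on D(Y)={1,3,4,6} D(Z)={1,2,4,5,6}: no change
Constraint 2 (Z + Y = X) on D(Z)={1,2,4,5,6} D(Y)={1,3,4,6} D(X)={1,2,3,6}: Z {1,2,4,5,6}->{1,2,5}; Y {1,3,4,6}->{1,4}; X {1,2,3,6}->{2,3,6}
So after constraint 2: D(Z) = {1,2,5}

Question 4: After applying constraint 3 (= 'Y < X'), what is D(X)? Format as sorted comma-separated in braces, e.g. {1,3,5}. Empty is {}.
Answer: {2,3,6}

Derivation:
Constraint 1 (Y != Z) on D(Y)={1,3,4,6} D(Z)={1,2,4,5,6}: no change
Constraint 2 (Z + Y = X) on D(Z)={1,2,4,5,6} D(Y)={1,3,4,6} D(X)={1,2,3,6}: Z {1,2,4,5,6}->{1,2,5}; Y {1,3,4,6}->{1,4}; X {1,2,3,6}->{2,3,6}
Constraint 3 (Y < X) on D(Y)={1,4} D(X)={2,3,6}: no change
So after constraint 3: D(X) = {2,3,6}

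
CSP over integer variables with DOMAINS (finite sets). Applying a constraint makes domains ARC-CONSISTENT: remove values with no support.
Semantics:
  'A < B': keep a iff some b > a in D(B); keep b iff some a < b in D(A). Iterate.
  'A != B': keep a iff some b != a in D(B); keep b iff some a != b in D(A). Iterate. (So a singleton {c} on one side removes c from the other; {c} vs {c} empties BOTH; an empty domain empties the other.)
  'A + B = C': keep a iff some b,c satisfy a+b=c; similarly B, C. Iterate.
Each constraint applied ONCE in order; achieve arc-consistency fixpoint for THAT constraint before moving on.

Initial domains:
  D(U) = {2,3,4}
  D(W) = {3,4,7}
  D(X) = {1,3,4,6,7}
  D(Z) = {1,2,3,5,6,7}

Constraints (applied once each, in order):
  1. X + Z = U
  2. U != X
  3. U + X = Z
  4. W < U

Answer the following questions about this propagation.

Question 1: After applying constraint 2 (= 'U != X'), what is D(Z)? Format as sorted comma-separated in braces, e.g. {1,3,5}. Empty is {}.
Answer: {1,2,3}

Derivation:
Constraint 1 (X + Z = U) on D(X)={1,3,4,6,7} D(Z)={1,2,3,5,6,7} D(U)={2,3,4}: X {1,3,4,6,7}->{1,3}; Z {1,2,3,5,6,7}->{1,2,3}
Constraint 2 (U != X) on D(U)={2,3,4} D(X)={1,3}: no change
So after constraint 2: D(Z) = {1,2,3}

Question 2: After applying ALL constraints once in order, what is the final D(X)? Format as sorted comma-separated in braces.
Constraint 1 (X + Z = U) on D(X)={1,3,4,6,7} D(Z)={1,2,3,5,6,7} D(U)={2,3,4}: X {1,3,4,6,7}->{1,3}; Z {1,2,3,5,6,7}->{1,2,3}
Constraint 2 (U != X) on D(U)={2,3,4} D(X)={1,3}: no change
Constraint 3 (U + X = Z) on D(U)={2,3,4} D(X)={1,3} D(Z)={1,2,3}: U {2,3,4}->{2}; X {1,3}->{1}; Z {1,2,3}->{3}
Constraint 4 (W < U) on D(W)={3,4,7} D(U)={2}: W {3,4,7}->{}; U {2}->{}
So after all 4 constraints: D(X) = {1}

Answer: {1}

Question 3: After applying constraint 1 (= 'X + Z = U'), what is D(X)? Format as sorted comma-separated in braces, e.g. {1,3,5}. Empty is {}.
Constraint 1 (X + Z = U) on D(X)={1,3,4,6,7} D(Z)={1,2,3,5,6,7} D(U)={2,3,4}: X {1,3,4,6,7}->{1,3}; Z {1,2,3,5,6,7}->{1,2,3}
So after constraint 1: D(X) = {1,3}

Answer: {1,3}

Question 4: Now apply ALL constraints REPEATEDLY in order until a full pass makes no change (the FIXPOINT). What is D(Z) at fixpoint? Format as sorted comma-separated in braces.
Answer: {}

Derivation:
pass 0 (initial): D(Z)={1,2,3,5,6,7}
pass 1: U {2,3,4}->{}; W {3,4,7}->{}; X {1,3,4,6,7}->{1}; Z {1,2,3,5,6,7}->{3}
pass 2: X {1}->{}; Z {3}->{}
pass 3: no change
Fixpoint after 3 passes: D(Z) = {}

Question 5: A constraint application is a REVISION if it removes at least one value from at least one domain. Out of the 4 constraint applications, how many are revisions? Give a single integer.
Answer: 3

Derivation:
Constraint 1 (X + Z = U) on D(X)={1,3,4,6,7} D(Z)={1,2,3,5,6,7} D(U)={2,3,4}: X {1,3,4,6,7}->{1,3}; Z {1,2,3,5,6,7}->{1,2,3} => REVISION
Constraint 2 (U != X) on D(U)={2,3,4} D(X)={1,3}: no change => not a revision
Constraint 3 (U + X = Z) on D(U)={2,3,4} D(X)={1,3} D(Z)={1,2,3}: U {2,3,4}->{2}; X {1,3}->{1}; Z {1,2,3}->{3} => REVISION
Constraint 4 (W < U) on D(W)={3,4,7} D(U)={2}: W {3,4,7}->{}; U {2}->{} => REVISION
Total revisions = 3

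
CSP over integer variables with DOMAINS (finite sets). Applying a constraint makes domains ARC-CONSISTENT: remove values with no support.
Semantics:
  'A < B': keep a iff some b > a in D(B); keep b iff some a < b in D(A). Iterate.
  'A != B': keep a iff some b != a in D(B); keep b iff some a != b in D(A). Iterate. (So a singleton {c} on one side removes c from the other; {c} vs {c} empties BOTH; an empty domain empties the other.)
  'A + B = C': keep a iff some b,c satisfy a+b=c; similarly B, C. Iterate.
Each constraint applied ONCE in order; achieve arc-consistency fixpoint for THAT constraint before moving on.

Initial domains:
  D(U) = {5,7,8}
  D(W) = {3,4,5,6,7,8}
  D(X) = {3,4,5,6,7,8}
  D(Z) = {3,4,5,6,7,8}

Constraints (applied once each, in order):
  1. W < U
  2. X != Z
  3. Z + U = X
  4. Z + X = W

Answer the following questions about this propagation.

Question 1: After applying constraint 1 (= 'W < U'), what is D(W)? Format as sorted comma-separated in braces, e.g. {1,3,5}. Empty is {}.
Answer: {3,4,5,6,7}

Derivation:
Constraint 1 (W < U) on D(W)={3,4,5,6,7,8} D(U)={5,7,8}: W {3,4,5,6,7,8}->{3,4,5,6,7}
So after constraint 1: D(W) = {3,4,5,6,7}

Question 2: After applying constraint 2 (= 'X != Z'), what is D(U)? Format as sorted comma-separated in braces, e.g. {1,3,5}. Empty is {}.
Answer: {5,7,8}

Derivation:
Constraint 1 (W < U) on D(W)={3,4,5,6,7,8} D(U)={5,7,8}: W {3,4,5,6,7,8}->{3,4,5,6,7}
Constraint 2 (X != Z) on D(X)={3,4,5,6,7,8} D(Z)={3,4,5,6,7,8}: no change
So after constraint 2: D(U) = {5,7,8}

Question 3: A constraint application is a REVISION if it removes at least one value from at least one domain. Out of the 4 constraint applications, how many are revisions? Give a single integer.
Answer: 3

Derivation:
Constraint 1 (W < U) on D(W)={3,4,5,6,7,8} D(U)={5,7,8}: W {3,4,5,6,7,8}->{3,4,5,6,7} => REVISION
Constraint 2 (X != Z) on D(X)={3,4,5,6,7,8} D(Z)={3,4,5,6,7,8}: no change => not a revision
Constraint 3 (Z + U = X) on D(Z)={3,4,5,6,7,8} D(U)={5,7,8} D(X)={3,4,5,6,7,8}: Z {3,4,5,6,7,8}->{3}; U {5,7,8}->{5}; X {3,4,5,6,7,8}->{8} => REVISION
Constraint 4 (Z + X = W) on D(Z)={3} D(X)={8} D(W)={3,4,5,6,7}: Z {3}->{}; X {8}->{}; W {3,4,5,6,7}->{} => REVISION
Total revisions = 3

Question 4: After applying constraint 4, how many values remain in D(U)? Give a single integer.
Answer: 1

Derivation:
Constraint 1 (W < U) on D(W)={3,4,5,6,7,8} D(U)={5,7,8}: W {3,4,5,6,7,8}->{3,4,5,6,7}
Constraint 2 (X != Z) on D(X)={3,4,5,6,7,8} D(Z)={3,4,5,6,7,8}: no change
Constraint 3 (Z + U = X) on D(Z)={3,4,5,6,7,8} D(U)={5,7,8} D(X)={3,4,5,6,7,8}: Z {3,4,5,6,7,8}->{3}; U {5,7,8}->{5}; X {3,4,5,6,7,8}->{8}
Constraint 4 (Z + X = W) on D(Z)={3} D(X)={8} D(W)={3,4,5,6,7}: Z {3}->{}; X {8}->{}; W {3,4,5,6,7}->{}
So after constraint 4: D(U)={5}, size = 1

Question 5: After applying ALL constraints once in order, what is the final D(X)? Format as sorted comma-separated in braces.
Answer: {}

Derivation:
Constraint 1 (W < U) on D(W)={3,4,5,6,7,8} D(U)={5,7,8}: W {3,4,5,6,7,8}->{3,4,5,6,7}
Constraint 2 (X != Z) on D(X)={3,4,5,6,7,8} D(Z)={3,4,5,6,7,8}: no change
Constraint 3 (Z + U = X) on D(Z)={3,4,5,6,7,8} D(U)={5,7,8} D(X)={3,4,5,6,7,8}: Z {3,4,5,6,7,8}->{3}; U {5,7,8}->{5}; X {3,4,5,6,7,8}->{8}
Constraint 4 (Z + X = W) on D(Z)={3} D(X)={8} D(W)={3,4,5,6,7}: Z {3}->{}; X {8}->{}; W {3,4,5,6,7}->{}
So after all 4 constraints: D(X) = {}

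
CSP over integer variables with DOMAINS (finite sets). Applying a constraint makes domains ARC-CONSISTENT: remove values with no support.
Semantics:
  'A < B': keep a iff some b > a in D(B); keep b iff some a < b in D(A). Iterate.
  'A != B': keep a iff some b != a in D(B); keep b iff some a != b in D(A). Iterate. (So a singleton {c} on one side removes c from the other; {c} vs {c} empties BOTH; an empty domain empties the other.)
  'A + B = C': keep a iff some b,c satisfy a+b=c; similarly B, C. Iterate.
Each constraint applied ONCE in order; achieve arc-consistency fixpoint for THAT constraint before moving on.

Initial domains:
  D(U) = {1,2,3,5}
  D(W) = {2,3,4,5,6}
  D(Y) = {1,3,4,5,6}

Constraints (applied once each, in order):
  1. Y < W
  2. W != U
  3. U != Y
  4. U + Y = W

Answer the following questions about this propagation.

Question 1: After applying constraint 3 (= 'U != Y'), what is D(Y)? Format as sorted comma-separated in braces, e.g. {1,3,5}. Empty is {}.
Answer: {1,3,4,5}

Derivation:
Constraint 1 (Y < W) on D(Y)={1,3,4,5,6} D(W)={2,3,4,5,6}: Y {1,3,4,5,6}->{1,3,4,5}
Constraint 2 (W != U) on D(W)={2,3,4,5,6} D(U)={1,2,3,5}: no change
Constraint 3 (U != Y) on D(U)={1,2,3,5} D(Y)={1,3,4,5}: no change
So after constraint 3: D(Y) = {1,3,4,5}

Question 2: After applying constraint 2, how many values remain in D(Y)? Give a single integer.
Answer: 4

Derivation:
Constraint 1 (Y < W) on D(Y)={1,3,4,5,6} D(W)={2,3,4,5,6}: Y {1,3,4,5,6}->{1,3,4,5}
Constraint 2 (W != U) on D(W)={2,3,4,5,6} D(U)={1,2,3,5}: no change
So after constraint 2: D(Y)={1,3,4,5}, size = 4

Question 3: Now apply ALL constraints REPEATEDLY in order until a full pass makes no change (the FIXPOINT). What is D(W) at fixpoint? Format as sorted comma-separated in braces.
pass 0 (initial): D(W)={2,3,4,5,6}
pass 1: Y {1,3,4,5,6}->{1,3,4,5}
pass 2: no change
Fixpoint after 2 passes: D(W) = {2,3,4,5,6}

Answer: {2,3,4,5,6}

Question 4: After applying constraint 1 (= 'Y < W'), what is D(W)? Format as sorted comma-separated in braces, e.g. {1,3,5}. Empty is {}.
Constraint 1 (Y < W) on D(Y)={1,3,4,5,6} D(W)={2,3,4,5,6}: Y {1,3,4,5,6}->{1,3,4,5}
So after constraint 1: D(W) = {2,3,4,5,6}

Answer: {2,3,4,5,6}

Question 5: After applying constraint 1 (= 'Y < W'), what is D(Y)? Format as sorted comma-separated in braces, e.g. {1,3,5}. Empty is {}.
Answer: {1,3,4,5}

Derivation:
Constraint 1 (Y < W) on D(Y)={1,3,4,5,6} D(W)={2,3,4,5,6}: Y {1,3,4,5,6}->{1,3,4,5}
So after constraint 1: D(Y) = {1,3,4,5}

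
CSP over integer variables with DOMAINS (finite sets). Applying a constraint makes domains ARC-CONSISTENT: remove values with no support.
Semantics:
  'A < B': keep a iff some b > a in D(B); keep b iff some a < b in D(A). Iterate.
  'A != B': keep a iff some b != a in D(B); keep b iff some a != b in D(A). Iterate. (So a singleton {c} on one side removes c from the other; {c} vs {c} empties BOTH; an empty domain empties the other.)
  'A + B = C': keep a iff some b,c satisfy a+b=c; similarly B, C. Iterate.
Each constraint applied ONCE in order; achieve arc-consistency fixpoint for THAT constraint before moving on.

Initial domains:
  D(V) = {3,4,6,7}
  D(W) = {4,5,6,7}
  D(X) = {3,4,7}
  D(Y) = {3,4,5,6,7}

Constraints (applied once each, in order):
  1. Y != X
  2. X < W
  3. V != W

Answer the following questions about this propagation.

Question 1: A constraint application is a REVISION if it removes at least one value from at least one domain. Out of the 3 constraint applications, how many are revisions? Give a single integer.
Answer: 1

Derivation:
Constraint 1 (Y != X) on D(Y)={3,4,5,6,7} D(X)={3,4,7}: no change => not a revision
Constraint 2 (X < W) on D(X)={3,4,7} D(W)={4,5,6,7}: X {3,4,7}->{3,4} => REVISION
Constraint 3 (V != W) on D(V)={3,4,6,7} D(W)={4,5,6,7}: no change => not a revision
Total revisions = 1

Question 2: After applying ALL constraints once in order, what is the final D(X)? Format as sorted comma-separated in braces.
Constraint 1 (Y != X) on D(Y)={3,4,5,6,7} D(X)={3,4,7}: no change
Constraint 2 (X < W) on D(X)={3,4,7} D(W)={4,5,6,7}: X {3,4,7}->{3,4}
Constraint 3 (V != W) on D(V)={3,4,6,7} D(W)={4,5,6,7}: no change
So after all 3 constraints: D(X) = {3,4}

Answer: {3,4}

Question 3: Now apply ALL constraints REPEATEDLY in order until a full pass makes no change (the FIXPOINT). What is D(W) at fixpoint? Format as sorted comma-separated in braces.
Answer: {4,5,6,7}

Derivation:
pass 0 (initial): D(W)={4,5,6,7}
pass 1: X {3,4,7}->{3,4}
pass 2: no change
Fixpoint after 2 passes: D(W) = {4,5,6,7}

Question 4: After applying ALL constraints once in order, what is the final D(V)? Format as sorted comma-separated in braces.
Answer: {3,4,6,7}

Derivation:
Constraint 1 (Y != X) on D(Y)={3,4,5,6,7} D(X)={3,4,7}: no change
Constraint 2 (X < W) on D(X)={3,4,7} D(W)={4,5,6,7}: X {3,4,7}->{3,4}
Constraint 3 (V != W) on D(V)={3,4,6,7} D(W)={4,5,6,7}: no change
So after all 3 constraints: D(V) = {3,4,6,7}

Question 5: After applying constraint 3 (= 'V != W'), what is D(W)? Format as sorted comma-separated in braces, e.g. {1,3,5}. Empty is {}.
Answer: {4,5,6,7}

Derivation:
Constraint 1 (Y != X) on D(Y)={3,4,5,6,7} D(X)={3,4,7}: no change
Constraint 2 (X < W) on D(X)={3,4,7} D(W)={4,5,6,7}: X {3,4,7}->{3,4}
Constraint 3 (V != W) on D(V)={3,4,6,7} D(W)={4,5,6,7}: no change
So after constraint 3: D(W) = {4,5,6,7}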